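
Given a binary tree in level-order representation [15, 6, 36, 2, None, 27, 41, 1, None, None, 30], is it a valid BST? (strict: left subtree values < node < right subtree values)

Level-order array: [15, 6, 36, 2, None, 27, 41, 1, None, None, 30]
Validate using subtree bounds (lo, hi): at each node, require lo < value < hi,
then recurse left with hi=value and right with lo=value.
Preorder trace (stopping at first violation):
  at node 15 with bounds (-inf, +inf): OK
  at node 6 with bounds (-inf, 15): OK
  at node 2 with bounds (-inf, 6): OK
  at node 1 with bounds (-inf, 2): OK
  at node 36 with bounds (15, +inf): OK
  at node 27 with bounds (15, 36): OK
  at node 30 with bounds (27, 36): OK
  at node 41 with bounds (36, +inf): OK
No violation found at any node.
Result: Valid BST


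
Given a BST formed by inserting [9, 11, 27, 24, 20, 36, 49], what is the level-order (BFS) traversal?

Tree insertion order: [9, 11, 27, 24, 20, 36, 49]
Tree (level-order array): [9, None, 11, None, 27, 24, 36, 20, None, None, 49]
BFS from the root, enqueuing left then right child of each popped node:
  queue [9] -> pop 9, enqueue [11], visited so far: [9]
  queue [11] -> pop 11, enqueue [27], visited so far: [9, 11]
  queue [27] -> pop 27, enqueue [24, 36], visited so far: [9, 11, 27]
  queue [24, 36] -> pop 24, enqueue [20], visited so far: [9, 11, 27, 24]
  queue [36, 20] -> pop 36, enqueue [49], visited so far: [9, 11, 27, 24, 36]
  queue [20, 49] -> pop 20, enqueue [none], visited so far: [9, 11, 27, 24, 36, 20]
  queue [49] -> pop 49, enqueue [none], visited so far: [9, 11, 27, 24, 36, 20, 49]
Result: [9, 11, 27, 24, 36, 20, 49]


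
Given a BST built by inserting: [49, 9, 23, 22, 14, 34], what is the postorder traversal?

Tree insertion order: [49, 9, 23, 22, 14, 34]
Tree (level-order array): [49, 9, None, None, 23, 22, 34, 14]
Postorder traversal: [14, 22, 34, 23, 9, 49]


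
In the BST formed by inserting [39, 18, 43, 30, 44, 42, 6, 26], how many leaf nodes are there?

Tree built from: [39, 18, 43, 30, 44, 42, 6, 26]
Tree (level-order array): [39, 18, 43, 6, 30, 42, 44, None, None, 26]
Rule: A leaf has 0 children.
Per-node child counts:
  node 39: 2 child(ren)
  node 18: 2 child(ren)
  node 6: 0 child(ren)
  node 30: 1 child(ren)
  node 26: 0 child(ren)
  node 43: 2 child(ren)
  node 42: 0 child(ren)
  node 44: 0 child(ren)
Matching nodes: [6, 26, 42, 44]
Count of leaf nodes: 4


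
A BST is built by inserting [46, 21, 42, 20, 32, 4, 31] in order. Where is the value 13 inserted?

Starting tree (level order): [46, 21, None, 20, 42, 4, None, 32, None, None, None, 31]
Insertion path: 46 -> 21 -> 20 -> 4
Result: insert 13 as right child of 4
Final tree (level order): [46, 21, None, 20, 42, 4, None, 32, None, None, 13, 31]


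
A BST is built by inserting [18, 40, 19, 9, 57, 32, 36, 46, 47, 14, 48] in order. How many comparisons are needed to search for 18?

Search path for 18: 18
Found: True
Comparisons: 1


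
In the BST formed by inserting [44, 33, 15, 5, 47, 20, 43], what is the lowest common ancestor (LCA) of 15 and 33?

Tree insertion order: [44, 33, 15, 5, 47, 20, 43]
Tree (level-order array): [44, 33, 47, 15, 43, None, None, 5, 20]
In a BST, the LCA of p=15, q=33 is the first node v on the
root-to-leaf path with p <= v <= q (go left if both < v, right if both > v).
Walk from root:
  at 44: both 15 and 33 < 44, go left
  at 33: 15 <= 33 <= 33, this is the LCA
LCA = 33


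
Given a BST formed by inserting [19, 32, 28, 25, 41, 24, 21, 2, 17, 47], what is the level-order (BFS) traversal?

Tree insertion order: [19, 32, 28, 25, 41, 24, 21, 2, 17, 47]
Tree (level-order array): [19, 2, 32, None, 17, 28, 41, None, None, 25, None, None, 47, 24, None, None, None, 21]
BFS from the root, enqueuing left then right child of each popped node:
  queue [19] -> pop 19, enqueue [2, 32], visited so far: [19]
  queue [2, 32] -> pop 2, enqueue [17], visited so far: [19, 2]
  queue [32, 17] -> pop 32, enqueue [28, 41], visited so far: [19, 2, 32]
  queue [17, 28, 41] -> pop 17, enqueue [none], visited so far: [19, 2, 32, 17]
  queue [28, 41] -> pop 28, enqueue [25], visited so far: [19, 2, 32, 17, 28]
  queue [41, 25] -> pop 41, enqueue [47], visited so far: [19, 2, 32, 17, 28, 41]
  queue [25, 47] -> pop 25, enqueue [24], visited so far: [19, 2, 32, 17, 28, 41, 25]
  queue [47, 24] -> pop 47, enqueue [none], visited so far: [19, 2, 32, 17, 28, 41, 25, 47]
  queue [24] -> pop 24, enqueue [21], visited so far: [19, 2, 32, 17, 28, 41, 25, 47, 24]
  queue [21] -> pop 21, enqueue [none], visited so far: [19, 2, 32, 17, 28, 41, 25, 47, 24, 21]
Result: [19, 2, 32, 17, 28, 41, 25, 47, 24, 21]


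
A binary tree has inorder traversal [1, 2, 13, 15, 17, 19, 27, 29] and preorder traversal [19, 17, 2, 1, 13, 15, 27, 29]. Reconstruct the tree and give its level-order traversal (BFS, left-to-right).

Inorder:  [1, 2, 13, 15, 17, 19, 27, 29]
Preorder: [19, 17, 2, 1, 13, 15, 27, 29]
Algorithm: preorder visits root first, so consume preorder in order;
for each root, split the current inorder slice at that value into
left-subtree inorder and right-subtree inorder, then recurse.
Recursive splits:
  root=19; inorder splits into left=[1, 2, 13, 15, 17], right=[27, 29]
  root=17; inorder splits into left=[1, 2, 13, 15], right=[]
  root=2; inorder splits into left=[1], right=[13, 15]
  root=1; inorder splits into left=[], right=[]
  root=13; inorder splits into left=[], right=[15]
  root=15; inorder splits into left=[], right=[]
  root=27; inorder splits into left=[], right=[29]
  root=29; inorder splits into left=[], right=[]
Reconstructed level-order: [19, 17, 27, 2, 29, 1, 13, 15]


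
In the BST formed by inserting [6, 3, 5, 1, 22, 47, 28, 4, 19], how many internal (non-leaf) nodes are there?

Tree built from: [6, 3, 5, 1, 22, 47, 28, 4, 19]
Tree (level-order array): [6, 3, 22, 1, 5, 19, 47, None, None, 4, None, None, None, 28]
Rule: An internal node has at least one child.
Per-node child counts:
  node 6: 2 child(ren)
  node 3: 2 child(ren)
  node 1: 0 child(ren)
  node 5: 1 child(ren)
  node 4: 0 child(ren)
  node 22: 2 child(ren)
  node 19: 0 child(ren)
  node 47: 1 child(ren)
  node 28: 0 child(ren)
Matching nodes: [6, 3, 5, 22, 47]
Count of internal (non-leaf) nodes: 5


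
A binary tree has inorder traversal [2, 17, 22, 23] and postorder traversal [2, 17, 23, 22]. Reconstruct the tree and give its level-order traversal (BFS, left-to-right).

Inorder:   [2, 17, 22, 23]
Postorder: [2, 17, 23, 22]
Algorithm: postorder visits root last, so walk postorder right-to-left;
each value is the root of the current inorder slice — split it at that
value, recurse on the right subtree first, then the left.
Recursive splits:
  root=22; inorder splits into left=[2, 17], right=[23]
  root=23; inorder splits into left=[], right=[]
  root=17; inorder splits into left=[2], right=[]
  root=2; inorder splits into left=[], right=[]
Reconstructed level-order: [22, 17, 23, 2]


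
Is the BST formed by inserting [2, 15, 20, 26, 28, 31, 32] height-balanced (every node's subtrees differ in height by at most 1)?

Tree (level-order array): [2, None, 15, None, 20, None, 26, None, 28, None, 31, None, 32]
Definition: a tree is height-balanced if, at every node, |h(left) - h(right)| <= 1 (empty subtree has height -1).
Bottom-up per-node check:
  node 32: h_left=-1, h_right=-1, diff=0 [OK], height=0
  node 31: h_left=-1, h_right=0, diff=1 [OK], height=1
  node 28: h_left=-1, h_right=1, diff=2 [FAIL (|-1-1|=2 > 1)], height=2
  node 26: h_left=-1, h_right=2, diff=3 [FAIL (|-1-2|=3 > 1)], height=3
  node 20: h_left=-1, h_right=3, diff=4 [FAIL (|-1-3|=4 > 1)], height=4
  node 15: h_left=-1, h_right=4, diff=5 [FAIL (|-1-4|=5 > 1)], height=5
  node 2: h_left=-1, h_right=5, diff=6 [FAIL (|-1-5|=6 > 1)], height=6
Node 28 violates the condition: |-1 - 1| = 2 > 1.
Result: Not balanced


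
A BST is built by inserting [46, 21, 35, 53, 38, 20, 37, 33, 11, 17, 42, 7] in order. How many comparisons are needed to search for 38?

Search path for 38: 46 -> 21 -> 35 -> 38
Found: True
Comparisons: 4


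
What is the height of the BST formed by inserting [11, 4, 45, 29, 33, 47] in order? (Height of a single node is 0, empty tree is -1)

Insertion order: [11, 4, 45, 29, 33, 47]
Tree (level-order array): [11, 4, 45, None, None, 29, 47, None, 33]
Compute height bottom-up (empty subtree = -1):
  height(4) = 1 + max(-1, -1) = 0
  height(33) = 1 + max(-1, -1) = 0
  height(29) = 1 + max(-1, 0) = 1
  height(47) = 1 + max(-1, -1) = 0
  height(45) = 1 + max(1, 0) = 2
  height(11) = 1 + max(0, 2) = 3
Height = 3


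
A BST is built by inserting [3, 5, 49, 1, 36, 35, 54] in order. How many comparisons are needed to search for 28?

Search path for 28: 3 -> 5 -> 49 -> 36 -> 35
Found: False
Comparisons: 5


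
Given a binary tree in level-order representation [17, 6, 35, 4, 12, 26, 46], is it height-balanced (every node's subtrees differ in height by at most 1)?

Tree (level-order array): [17, 6, 35, 4, 12, 26, 46]
Definition: a tree is height-balanced if, at every node, |h(left) - h(right)| <= 1 (empty subtree has height -1).
Bottom-up per-node check:
  node 4: h_left=-1, h_right=-1, diff=0 [OK], height=0
  node 12: h_left=-1, h_right=-1, diff=0 [OK], height=0
  node 6: h_left=0, h_right=0, diff=0 [OK], height=1
  node 26: h_left=-1, h_right=-1, diff=0 [OK], height=0
  node 46: h_left=-1, h_right=-1, diff=0 [OK], height=0
  node 35: h_left=0, h_right=0, diff=0 [OK], height=1
  node 17: h_left=1, h_right=1, diff=0 [OK], height=2
All nodes satisfy the balance condition.
Result: Balanced


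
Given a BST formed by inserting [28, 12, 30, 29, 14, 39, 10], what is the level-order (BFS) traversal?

Tree insertion order: [28, 12, 30, 29, 14, 39, 10]
Tree (level-order array): [28, 12, 30, 10, 14, 29, 39]
BFS from the root, enqueuing left then right child of each popped node:
  queue [28] -> pop 28, enqueue [12, 30], visited so far: [28]
  queue [12, 30] -> pop 12, enqueue [10, 14], visited so far: [28, 12]
  queue [30, 10, 14] -> pop 30, enqueue [29, 39], visited so far: [28, 12, 30]
  queue [10, 14, 29, 39] -> pop 10, enqueue [none], visited so far: [28, 12, 30, 10]
  queue [14, 29, 39] -> pop 14, enqueue [none], visited so far: [28, 12, 30, 10, 14]
  queue [29, 39] -> pop 29, enqueue [none], visited so far: [28, 12, 30, 10, 14, 29]
  queue [39] -> pop 39, enqueue [none], visited so far: [28, 12, 30, 10, 14, 29, 39]
Result: [28, 12, 30, 10, 14, 29, 39]


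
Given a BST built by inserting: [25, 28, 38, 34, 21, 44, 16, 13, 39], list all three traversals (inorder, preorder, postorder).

Tree insertion order: [25, 28, 38, 34, 21, 44, 16, 13, 39]
Tree (level-order array): [25, 21, 28, 16, None, None, 38, 13, None, 34, 44, None, None, None, None, 39]
Inorder (L, root, R): [13, 16, 21, 25, 28, 34, 38, 39, 44]
Preorder (root, L, R): [25, 21, 16, 13, 28, 38, 34, 44, 39]
Postorder (L, R, root): [13, 16, 21, 34, 39, 44, 38, 28, 25]


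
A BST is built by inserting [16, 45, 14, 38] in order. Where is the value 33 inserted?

Starting tree (level order): [16, 14, 45, None, None, 38]
Insertion path: 16 -> 45 -> 38
Result: insert 33 as left child of 38
Final tree (level order): [16, 14, 45, None, None, 38, None, 33]


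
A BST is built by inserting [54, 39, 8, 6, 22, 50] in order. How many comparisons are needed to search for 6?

Search path for 6: 54 -> 39 -> 8 -> 6
Found: True
Comparisons: 4


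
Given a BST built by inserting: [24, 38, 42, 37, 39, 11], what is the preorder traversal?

Tree insertion order: [24, 38, 42, 37, 39, 11]
Tree (level-order array): [24, 11, 38, None, None, 37, 42, None, None, 39]
Preorder traversal: [24, 11, 38, 37, 42, 39]


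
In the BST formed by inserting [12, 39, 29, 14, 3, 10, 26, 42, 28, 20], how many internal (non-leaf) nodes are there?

Tree built from: [12, 39, 29, 14, 3, 10, 26, 42, 28, 20]
Tree (level-order array): [12, 3, 39, None, 10, 29, 42, None, None, 14, None, None, None, None, 26, 20, 28]
Rule: An internal node has at least one child.
Per-node child counts:
  node 12: 2 child(ren)
  node 3: 1 child(ren)
  node 10: 0 child(ren)
  node 39: 2 child(ren)
  node 29: 1 child(ren)
  node 14: 1 child(ren)
  node 26: 2 child(ren)
  node 20: 0 child(ren)
  node 28: 0 child(ren)
  node 42: 0 child(ren)
Matching nodes: [12, 3, 39, 29, 14, 26]
Count of internal (non-leaf) nodes: 6


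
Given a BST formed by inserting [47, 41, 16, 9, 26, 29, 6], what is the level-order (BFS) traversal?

Tree insertion order: [47, 41, 16, 9, 26, 29, 6]
Tree (level-order array): [47, 41, None, 16, None, 9, 26, 6, None, None, 29]
BFS from the root, enqueuing left then right child of each popped node:
  queue [47] -> pop 47, enqueue [41], visited so far: [47]
  queue [41] -> pop 41, enqueue [16], visited so far: [47, 41]
  queue [16] -> pop 16, enqueue [9, 26], visited so far: [47, 41, 16]
  queue [9, 26] -> pop 9, enqueue [6], visited so far: [47, 41, 16, 9]
  queue [26, 6] -> pop 26, enqueue [29], visited so far: [47, 41, 16, 9, 26]
  queue [6, 29] -> pop 6, enqueue [none], visited so far: [47, 41, 16, 9, 26, 6]
  queue [29] -> pop 29, enqueue [none], visited so far: [47, 41, 16, 9, 26, 6, 29]
Result: [47, 41, 16, 9, 26, 6, 29]


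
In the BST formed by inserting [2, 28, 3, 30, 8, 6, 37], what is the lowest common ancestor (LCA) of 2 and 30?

Tree insertion order: [2, 28, 3, 30, 8, 6, 37]
Tree (level-order array): [2, None, 28, 3, 30, None, 8, None, 37, 6]
In a BST, the LCA of p=2, q=30 is the first node v on the
root-to-leaf path with p <= v <= q (go left if both < v, right if both > v).
Walk from root:
  at 2: 2 <= 2 <= 30, this is the LCA
LCA = 2


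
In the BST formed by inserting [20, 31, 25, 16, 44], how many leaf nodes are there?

Tree built from: [20, 31, 25, 16, 44]
Tree (level-order array): [20, 16, 31, None, None, 25, 44]
Rule: A leaf has 0 children.
Per-node child counts:
  node 20: 2 child(ren)
  node 16: 0 child(ren)
  node 31: 2 child(ren)
  node 25: 0 child(ren)
  node 44: 0 child(ren)
Matching nodes: [16, 25, 44]
Count of leaf nodes: 3


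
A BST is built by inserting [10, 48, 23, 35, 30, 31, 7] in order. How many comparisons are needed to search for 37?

Search path for 37: 10 -> 48 -> 23 -> 35
Found: False
Comparisons: 4


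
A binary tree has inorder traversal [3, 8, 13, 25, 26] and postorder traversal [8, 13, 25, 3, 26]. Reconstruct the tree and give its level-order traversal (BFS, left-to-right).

Inorder:   [3, 8, 13, 25, 26]
Postorder: [8, 13, 25, 3, 26]
Algorithm: postorder visits root last, so walk postorder right-to-left;
each value is the root of the current inorder slice — split it at that
value, recurse on the right subtree first, then the left.
Recursive splits:
  root=26; inorder splits into left=[3, 8, 13, 25], right=[]
  root=3; inorder splits into left=[], right=[8, 13, 25]
  root=25; inorder splits into left=[8, 13], right=[]
  root=13; inorder splits into left=[8], right=[]
  root=8; inorder splits into left=[], right=[]
Reconstructed level-order: [26, 3, 25, 13, 8]


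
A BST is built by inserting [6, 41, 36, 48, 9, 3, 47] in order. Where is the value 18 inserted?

Starting tree (level order): [6, 3, 41, None, None, 36, 48, 9, None, 47]
Insertion path: 6 -> 41 -> 36 -> 9
Result: insert 18 as right child of 9
Final tree (level order): [6, 3, 41, None, None, 36, 48, 9, None, 47, None, None, 18]


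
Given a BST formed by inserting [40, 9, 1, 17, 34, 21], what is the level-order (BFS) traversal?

Tree insertion order: [40, 9, 1, 17, 34, 21]
Tree (level-order array): [40, 9, None, 1, 17, None, None, None, 34, 21]
BFS from the root, enqueuing left then right child of each popped node:
  queue [40] -> pop 40, enqueue [9], visited so far: [40]
  queue [9] -> pop 9, enqueue [1, 17], visited so far: [40, 9]
  queue [1, 17] -> pop 1, enqueue [none], visited so far: [40, 9, 1]
  queue [17] -> pop 17, enqueue [34], visited so far: [40, 9, 1, 17]
  queue [34] -> pop 34, enqueue [21], visited so far: [40, 9, 1, 17, 34]
  queue [21] -> pop 21, enqueue [none], visited so far: [40, 9, 1, 17, 34, 21]
Result: [40, 9, 1, 17, 34, 21]


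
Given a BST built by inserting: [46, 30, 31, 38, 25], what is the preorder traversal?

Tree insertion order: [46, 30, 31, 38, 25]
Tree (level-order array): [46, 30, None, 25, 31, None, None, None, 38]
Preorder traversal: [46, 30, 25, 31, 38]


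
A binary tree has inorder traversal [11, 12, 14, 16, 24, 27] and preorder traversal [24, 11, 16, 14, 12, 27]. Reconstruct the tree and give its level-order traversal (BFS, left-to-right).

Inorder:  [11, 12, 14, 16, 24, 27]
Preorder: [24, 11, 16, 14, 12, 27]
Algorithm: preorder visits root first, so consume preorder in order;
for each root, split the current inorder slice at that value into
left-subtree inorder and right-subtree inorder, then recurse.
Recursive splits:
  root=24; inorder splits into left=[11, 12, 14, 16], right=[27]
  root=11; inorder splits into left=[], right=[12, 14, 16]
  root=16; inorder splits into left=[12, 14], right=[]
  root=14; inorder splits into left=[12], right=[]
  root=12; inorder splits into left=[], right=[]
  root=27; inorder splits into left=[], right=[]
Reconstructed level-order: [24, 11, 27, 16, 14, 12]


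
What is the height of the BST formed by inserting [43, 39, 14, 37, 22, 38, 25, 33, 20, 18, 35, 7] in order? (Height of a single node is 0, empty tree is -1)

Insertion order: [43, 39, 14, 37, 22, 38, 25, 33, 20, 18, 35, 7]
Tree (level-order array): [43, 39, None, 14, None, 7, 37, None, None, 22, 38, 20, 25, None, None, 18, None, None, 33, None, None, None, 35]
Compute height bottom-up (empty subtree = -1):
  height(7) = 1 + max(-1, -1) = 0
  height(18) = 1 + max(-1, -1) = 0
  height(20) = 1 + max(0, -1) = 1
  height(35) = 1 + max(-1, -1) = 0
  height(33) = 1 + max(-1, 0) = 1
  height(25) = 1 + max(-1, 1) = 2
  height(22) = 1 + max(1, 2) = 3
  height(38) = 1 + max(-1, -1) = 0
  height(37) = 1 + max(3, 0) = 4
  height(14) = 1 + max(0, 4) = 5
  height(39) = 1 + max(5, -1) = 6
  height(43) = 1 + max(6, -1) = 7
Height = 7


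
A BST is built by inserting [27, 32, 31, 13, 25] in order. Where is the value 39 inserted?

Starting tree (level order): [27, 13, 32, None, 25, 31]
Insertion path: 27 -> 32
Result: insert 39 as right child of 32
Final tree (level order): [27, 13, 32, None, 25, 31, 39]


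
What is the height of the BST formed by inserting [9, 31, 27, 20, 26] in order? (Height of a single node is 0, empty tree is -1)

Insertion order: [9, 31, 27, 20, 26]
Tree (level-order array): [9, None, 31, 27, None, 20, None, None, 26]
Compute height bottom-up (empty subtree = -1):
  height(26) = 1 + max(-1, -1) = 0
  height(20) = 1 + max(-1, 0) = 1
  height(27) = 1 + max(1, -1) = 2
  height(31) = 1 + max(2, -1) = 3
  height(9) = 1 + max(-1, 3) = 4
Height = 4


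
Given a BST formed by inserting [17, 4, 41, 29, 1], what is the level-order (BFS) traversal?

Tree insertion order: [17, 4, 41, 29, 1]
Tree (level-order array): [17, 4, 41, 1, None, 29]
BFS from the root, enqueuing left then right child of each popped node:
  queue [17] -> pop 17, enqueue [4, 41], visited so far: [17]
  queue [4, 41] -> pop 4, enqueue [1], visited so far: [17, 4]
  queue [41, 1] -> pop 41, enqueue [29], visited so far: [17, 4, 41]
  queue [1, 29] -> pop 1, enqueue [none], visited so far: [17, 4, 41, 1]
  queue [29] -> pop 29, enqueue [none], visited so far: [17, 4, 41, 1, 29]
Result: [17, 4, 41, 1, 29]


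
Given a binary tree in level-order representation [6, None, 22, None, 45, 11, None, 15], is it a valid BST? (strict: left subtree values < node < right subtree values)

Level-order array: [6, None, 22, None, 45, 11, None, 15]
Validate using subtree bounds (lo, hi): at each node, require lo < value < hi,
then recurse left with hi=value and right with lo=value.
Preorder trace (stopping at first violation):
  at node 6 with bounds (-inf, +inf): OK
  at node 22 with bounds (6, +inf): OK
  at node 45 with bounds (22, +inf): OK
  at node 11 with bounds (22, 45): VIOLATION
Node 11 violates its bound: not (22 < 11 < 45).
Result: Not a valid BST


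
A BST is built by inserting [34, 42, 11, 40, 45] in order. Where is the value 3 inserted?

Starting tree (level order): [34, 11, 42, None, None, 40, 45]
Insertion path: 34 -> 11
Result: insert 3 as left child of 11
Final tree (level order): [34, 11, 42, 3, None, 40, 45]


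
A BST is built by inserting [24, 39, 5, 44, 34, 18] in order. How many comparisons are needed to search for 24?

Search path for 24: 24
Found: True
Comparisons: 1


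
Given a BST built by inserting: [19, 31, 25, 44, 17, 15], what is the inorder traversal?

Tree insertion order: [19, 31, 25, 44, 17, 15]
Tree (level-order array): [19, 17, 31, 15, None, 25, 44]
Inorder traversal: [15, 17, 19, 25, 31, 44]


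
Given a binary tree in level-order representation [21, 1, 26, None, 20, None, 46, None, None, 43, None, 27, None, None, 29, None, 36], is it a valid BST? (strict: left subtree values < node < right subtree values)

Level-order array: [21, 1, 26, None, 20, None, 46, None, None, 43, None, 27, None, None, 29, None, 36]
Validate using subtree bounds (lo, hi): at each node, require lo < value < hi,
then recurse left with hi=value and right with lo=value.
Preorder trace (stopping at first violation):
  at node 21 with bounds (-inf, +inf): OK
  at node 1 with bounds (-inf, 21): OK
  at node 20 with bounds (1, 21): OK
  at node 26 with bounds (21, +inf): OK
  at node 46 with bounds (26, +inf): OK
  at node 43 with bounds (26, 46): OK
  at node 27 with bounds (26, 43): OK
  at node 29 with bounds (27, 43): OK
  at node 36 with bounds (29, 43): OK
No violation found at any node.
Result: Valid BST


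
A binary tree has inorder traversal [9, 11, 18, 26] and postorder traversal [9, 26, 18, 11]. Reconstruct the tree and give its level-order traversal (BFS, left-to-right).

Inorder:   [9, 11, 18, 26]
Postorder: [9, 26, 18, 11]
Algorithm: postorder visits root last, so walk postorder right-to-left;
each value is the root of the current inorder slice — split it at that
value, recurse on the right subtree first, then the left.
Recursive splits:
  root=11; inorder splits into left=[9], right=[18, 26]
  root=18; inorder splits into left=[], right=[26]
  root=26; inorder splits into left=[], right=[]
  root=9; inorder splits into left=[], right=[]
Reconstructed level-order: [11, 9, 18, 26]


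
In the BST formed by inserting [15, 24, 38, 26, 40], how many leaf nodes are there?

Tree built from: [15, 24, 38, 26, 40]
Tree (level-order array): [15, None, 24, None, 38, 26, 40]
Rule: A leaf has 0 children.
Per-node child counts:
  node 15: 1 child(ren)
  node 24: 1 child(ren)
  node 38: 2 child(ren)
  node 26: 0 child(ren)
  node 40: 0 child(ren)
Matching nodes: [26, 40]
Count of leaf nodes: 2


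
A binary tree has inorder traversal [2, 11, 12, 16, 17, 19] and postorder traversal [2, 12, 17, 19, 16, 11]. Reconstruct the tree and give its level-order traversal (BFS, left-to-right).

Inorder:   [2, 11, 12, 16, 17, 19]
Postorder: [2, 12, 17, 19, 16, 11]
Algorithm: postorder visits root last, so walk postorder right-to-left;
each value is the root of the current inorder slice — split it at that
value, recurse on the right subtree first, then the left.
Recursive splits:
  root=11; inorder splits into left=[2], right=[12, 16, 17, 19]
  root=16; inorder splits into left=[12], right=[17, 19]
  root=19; inorder splits into left=[17], right=[]
  root=17; inorder splits into left=[], right=[]
  root=12; inorder splits into left=[], right=[]
  root=2; inorder splits into left=[], right=[]
Reconstructed level-order: [11, 2, 16, 12, 19, 17]


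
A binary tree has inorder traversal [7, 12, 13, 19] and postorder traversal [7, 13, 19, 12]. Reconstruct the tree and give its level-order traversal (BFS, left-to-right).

Inorder:   [7, 12, 13, 19]
Postorder: [7, 13, 19, 12]
Algorithm: postorder visits root last, so walk postorder right-to-left;
each value is the root of the current inorder slice — split it at that
value, recurse on the right subtree first, then the left.
Recursive splits:
  root=12; inorder splits into left=[7], right=[13, 19]
  root=19; inorder splits into left=[13], right=[]
  root=13; inorder splits into left=[], right=[]
  root=7; inorder splits into left=[], right=[]
Reconstructed level-order: [12, 7, 19, 13]


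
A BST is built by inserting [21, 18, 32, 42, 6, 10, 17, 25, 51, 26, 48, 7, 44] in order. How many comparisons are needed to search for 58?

Search path for 58: 21 -> 32 -> 42 -> 51
Found: False
Comparisons: 4


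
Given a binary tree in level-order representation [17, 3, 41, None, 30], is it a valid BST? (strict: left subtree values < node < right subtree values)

Level-order array: [17, 3, 41, None, 30]
Validate using subtree bounds (lo, hi): at each node, require lo < value < hi,
then recurse left with hi=value and right with lo=value.
Preorder trace (stopping at first violation):
  at node 17 with bounds (-inf, +inf): OK
  at node 3 with bounds (-inf, 17): OK
  at node 30 with bounds (3, 17): VIOLATION
Node 30 violates its bound: not (3 < 30 < 17).
Result: Not a valid BST


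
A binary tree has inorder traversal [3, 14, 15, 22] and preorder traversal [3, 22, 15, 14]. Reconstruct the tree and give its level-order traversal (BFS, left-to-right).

Inorder:  [3, 14, 15, 22]
Preorder: [3, 22, 15, 14]
Algorithm: preorder visits root first, so consume preorder in order;
for each root, split the current inorder slice at that value into
left-subtree inorder and right-subtree inorder, then recurse.
Recursive splits:
  root=3; inorder splits into left=[], right=[14, 15, 22]
  root=22; inorder splits into left=[14, 15], right=[]
  root=15; inorder splits into left=[14], right=[]
  root=14; inorder splits into left=[], right=[]
Reconstructed level-order: [3, 22, 15, 14]


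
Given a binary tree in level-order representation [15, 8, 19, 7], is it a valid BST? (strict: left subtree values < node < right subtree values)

Level-order array: [15, 8, 19, 7]
Validate using subtree bounds (lo, hi): at each node, require lo < value < hi,
then recurse left with hi=value and right with lo=value.
Preorder trace (stopping at first violation):
  at node 15 with bounds (-inf, +inf): OK
  at node 8 with bounds (-inf, 15): OK
  at node 7 with bounds (-inf, 8): OK
  at node 19 with bounds (15, +inf): OK
No violation found at any node.
Result: Valid BST


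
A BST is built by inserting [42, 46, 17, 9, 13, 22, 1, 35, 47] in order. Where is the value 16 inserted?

Starting tree (level order): [42, 17, 46, 9, 22, None, 47, 1, 13, None, 35]
Insertion path: 42 -> 17 -> 9 -> 13
Result: insert 16 as right child of 13
Final tree (level order): [42, 17, 46, 9, 22, None, 47, 1, 13, None, 35, None, None, None, None, None, 16]


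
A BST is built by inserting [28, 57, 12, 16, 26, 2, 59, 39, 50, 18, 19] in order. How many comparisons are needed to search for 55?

Search path for 55: 28 -> 57 -> 39 -> 50
Found: False
Comparisons: 4


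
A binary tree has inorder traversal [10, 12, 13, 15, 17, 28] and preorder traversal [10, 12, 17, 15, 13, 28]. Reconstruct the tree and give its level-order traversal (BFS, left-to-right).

Inorder:  [10, 12, 13, 15, 17, 28]
Preorder: [10, 12, 17, 15, 13, 28]
Algorithm: preorder visits root first, so consume preorder in order;
for each root, split the current inorder slice at that value into
left-subtree inorder and right-subtree inorder, then recurse.
Recursive splits:
  root=10; inorder splits into left=[], right=[12, 13, 15, 17, 28]
  root=12; inorder splits into left=[], right=[13, 15, 17, 28]
  root=17; inorder splits into left=[13, 15], right=[28]
  root=15; inorder splits into left=[13], right=[]
  root=13; inorder splits into left=[], right=[]
  root=28; inorder splits into left=[], right=[]
Reconstructed level-order: [10, 12, 17, 15, 28, 13]


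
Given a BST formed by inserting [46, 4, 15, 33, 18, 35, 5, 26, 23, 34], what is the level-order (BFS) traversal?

Tree insertion order: [46, 4, 15, 33, 18, 35, 5, 26, 23, 34]
Tree (level-order array): [46, 4, None, None, 15, 5, 33, None, None, 18, 35, None, 26, 34, None, 23]
BFS from the root, enqueuing left then right child of each popped node:
  queue [46] -> pop 46, enqueue [4], visited so far: [46]
  queue [4] -> pop 4, enqueue [15], visited so far: [46, 4]
  queue [15] -> pop 15, enqueue [5, 33], visited so far: [46, 4, 15]
  queue [5, 33] -> pop 5, enqueue [none], visited so far: [46, 4, 15, 5]
  queue [33] -> pop 33, enqueue [18, 35], visited so far: [46, 4, 15, 5, 33]
  queue [18, 35] -> pop 18, enqueue [26], visited so far: [46, 4, 15, 5, 33, 18]
  queue [35, 26] -> pop 35, enqueue [34], visited so far: [46, 4, 15, 5, 33, 18, 35]
  queue [26, 34] -> pop 26, enqueue [23], visited so far: [46, 4, 15, 5, 33, 18, 35, 26]
  queue [34, 23] -> pop 34, enqueue [none], visited so far: [46, 4, 15, 5, 33, 18, 35, 26, 34]
  queue [23] -> pop 23, enqueue [none], visited so far: [46, 4, 15, 5, 33, 18, 35, 26, 34, 23]
Result: [46, 4, 15, 5, 33, 18, 35, 26, 34, 23]


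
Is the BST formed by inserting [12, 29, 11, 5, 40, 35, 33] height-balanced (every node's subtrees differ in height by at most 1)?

Tree (level-order array): [12, 11, 29, 5, None, None, 40, None, None, 35, None, 33]
Definition: a tree is height-balanced if, at every node, |h(left) - h(right)| <= 1 (empty subtree has height -1).
Bottom-up per-node check:
  node 5: h_left=-1, h_right=-1, diff=0 [OK], height=0
  node 11: h_left=0, h_right=-1, diff=1 [OK], height=1
  node 33: h_left=-1, h_right=-1, diff=0 [OK], height=0
  node 35: h_left=0, h_right=-1, diff=1 [OK], height=1
  node 40: h_left=1, h_right=-1, diff=2 [FAIL (|1--1|=2 > 1)], height=2
  node 29: h_left=-1, h_right=2, diff=3 [FAIL (|-1-2|=3 > 1)], height=3
  node 12: h_left=1, h_right=3, diff=2 [FAIL (|1-3|=2 > 1)], height=4
Node 40 violates the condition: |1 - -1| = 2 > 1.
Result: Not balanced


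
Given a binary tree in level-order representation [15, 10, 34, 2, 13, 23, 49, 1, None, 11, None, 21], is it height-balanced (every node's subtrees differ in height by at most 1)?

Tree (level-order array): [15, 10, 34, 2, 13, 23, 49, 1, None, 11, None, 21]
Definition: a tree is height-balanced if, at every node, |h(left) - h(right)| <= 1 (empty subtree has height -1).
Bottom-up per-node check:
  node 1: h_left=-1, h_right=-1, diff=0 [OK], height=0
  node 2: h_left=0, h_right=-1, diff=1 [OK], height=1
  node 11: h_left=-1, h_right=-1, diff=0 [OK], height=0
  node 13: h_left=0, h_right=-1, diff=1 [OK], height=1
  node 10: h_left=1, h_right=1, diff=0 [OK], height=2
  node 21: h_left=-1, h_right=-1, diff=0 [OK], height=0
  node 23: h_left=0, h_right=-1, diff=1 [OK], height=1
  node 49: h_left=-1, h_right=-1, diff=0 [OK], height=0
  node 34: h_left=1, h_right=0, diff=1 [OK], height=2
  node 15: h_left=2, h_right=2, diff=0 [OK], height=3
All nodes satisfy the balance condition.
Result: Balanced


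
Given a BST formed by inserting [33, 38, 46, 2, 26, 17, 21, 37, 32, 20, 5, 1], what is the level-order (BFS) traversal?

Tree insertion order: [33, 38, 46, 2, 26, 17, 21, 37, 32, 20, 5, 1]
Tree (level-order array): [33, 2, 38, 1, 26, 37, 46, None, None, 17, 32, None, None, None, None, 5, 21, None, None, None, None, 20]
BFS from the root, enqueuing left then right child of each popped node:
  queue [33] -> pop 33, enqueue [2, 38], visited so far: [33]
  queue [2, 38] -> pop 2, enqueue [1, 26], visited so far: [33, 2]
  queue [38, 1, 26] -> pop 38, enqueue [37, 46], visited so far: [33, 2, 38]
  queue [1, 26, 37, 46] -> pop 1, enqueue [none], visited so far: [33, 2, 38, 1]
  queue [26, 37, 46] -> pop 26, enqueue [17, 32], visited so far: [33, 2, 38, 1, 26]
  queue [37, 46, 17, 32] -> pop 37, enqueue [none], visited so far: [33, 2, 38, 1, 26, 37]
  queue [46, 17, 32] -> pop 46, enqueue [none], visited so far: [33, 2, 38, 1, 26, 37, 46]
  queue [17, 32] -> pop 17, enqueue [5, 21], visited so far: [33, 2, 38, 1, 26, 37, 46, 17]
  queue [32, 5, 21] -> pop 32, enqueue [none], visited so far: [33, 2, 38, 1, 26, 37, 46, 17, 32]
  queue [5, 21] -> pop 5, enqueue [none], visited so far: [33, 2, 38, 1, 26, 37, 46, 17, 32, 5]
  queue [21] -> pop 21, enqueue [20], visited so far: [33, 2, 38, 1, 26, 37, 46, 17, 32, 5, 21]
  queue [20] -> pop 20, enqueue [none], visited so far: [33, 2, 38, 1, 26, 37, 46, 17, 32, 5, 21, 20]
Result: [33, 2, 38, 1, 26, 37, 46, 17, 32, 5, 21, 20]


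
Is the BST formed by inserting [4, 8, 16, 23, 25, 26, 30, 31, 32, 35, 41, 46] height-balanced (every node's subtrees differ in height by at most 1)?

Tree (level-order array): [4, None, 8, None, 16, None, 23, None, 25, None, 26, None, 30, None, 31, None, 32, None, 35, None, 41, None, 46]
Definition: a tree is height-balanced if, at every node, |h(left) - h(right)| <= 1 (empty subtree has height -1).
Bottom-up per-node check:
  node 46: h_left=-1, h_right=-1, diff=0 [OK], height=0
  node 41: h_left=-1, h_right=0, diff=1 [OK], height=1
  node 35: h_left=-1, h_right=1, diff=2 [FAIL (|-1-1|=2 > 1)], height=2
  node 32: h_left=-1, h_right=2, diff=3 [FAIL (|-1-2|=3 > 1)], height=3
  node 31: h_left=-1, h_right=3, diff=4 [FAIL (|-1-3|=4 > 1)], height=4
  node 30: h_left=-1, h_right=4, diff=5 [FAIL (|-1-4|=5 > 1)], height=5
  node 26: h_left=-1, h_right=5, diff=6 [FAIL (|-1-5|=6 > 1)], height=6
  node 25: h_left=-1, h_right=6, diff=7 [FAIL (|-1-6|=7 > 1)], height=7
  node 23: h_left=-1, h_right=7, diff=8 [FAIL (|-1-7|=8 > 1)], height=8
  node 16: h_left=-1, h_right=8, diff=9 [FAIL (|-1-8|=9 > 1)], height=9
  node 8: h_left=-1, h_right=9, diff=10 [FAIL (|-1-9|=10 > 1)], height=10
  node 4: h_left=-1, h_right=10, diff=11 [FAIL (|-1-10|=11 > 1)], height=11
Node 35 violates the condition: |-1 - 1| = 2 > 1.
Result: Not balanced


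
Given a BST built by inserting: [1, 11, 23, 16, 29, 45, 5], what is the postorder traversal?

Tree insertion order: [1, 11, 23, 16, 29, 45, 5]
Tree (level-order array): [1, None, 11, 5, 23, None, None, 16, 29, None, None, None, 45]
Postorder traversal: [5, 16, 45, 29, 23, 11, 1]


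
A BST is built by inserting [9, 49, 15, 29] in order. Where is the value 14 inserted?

Starting tree (level order): [9, None, 49, 15, None, None, 29]
Insertion path: 9 -> 49 -> 15
Result: insert 14 as left child of 15
Final tree (level order): [9, None, 49, 15, None, 14, 29]


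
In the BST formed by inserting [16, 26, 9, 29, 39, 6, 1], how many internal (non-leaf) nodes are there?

Tree built from: [16, 26, 9, 29, 39, 6, 1]
Tree (level-order array): [16, 9, 26, 6, None, None, 29, 1, None, None, 39]
Rule: An internal node has at least one child.
Per-node child counts:
  node 16: 2 child(ren)
  node 9: 1 child(ren)
  node 6: 1 child(ren)
  node 1: 0 child(ren)
  node 26: 1 child(ren)
  node 29: 1 child(ren)
  node 39: 0 child(ren)
Matching nodes: [16, 9, 6, 26, 29]
Count of internal (non-leaf) nodes: 5


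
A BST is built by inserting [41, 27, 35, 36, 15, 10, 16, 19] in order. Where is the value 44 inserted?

Starting tree (level order): [41, 27, None, 15, 35, 10, 16, None, 36, None, None, None, 19]
Insertion path: 41
Result: insert 44 as right child of 41
Final tree (level order): [41, 27, 44, 15, 35, None, None, 10, 16, None, 36, None, None, None, 19]


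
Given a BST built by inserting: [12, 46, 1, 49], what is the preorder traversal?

Tree insertion order: [12, 46, 1, 49]
Tree (level-order array): [12, 1, 46, None, None, None, 49]
Preorder traversal: [12, 1, 46, 49]


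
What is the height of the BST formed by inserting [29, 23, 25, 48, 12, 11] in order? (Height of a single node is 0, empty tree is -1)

Insertion order: [29, 23, 25, 48, 12, 11]
Tree (level-order array): [29, 23, 48, 12, 25, None, None, 11]
Compute height bottom-up (empty subtree = -1):
  height(11) = 1 + max(-1, -1) = 0
  height(12) = 1 + max(0, -1) = 1
  height(25) = 1 + max(-1, -1) = 0
  height(23) = 1 + max(1, 0) = 2
  height(48) = 1 + max(-1, -1) = 0
  height(29) = 1 + max(2, 0) = 3
Height = 3


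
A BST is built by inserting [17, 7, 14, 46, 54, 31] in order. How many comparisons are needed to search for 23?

Search path for 23: 17 -> 46 -> 31
Found: False
Comparisons: 3


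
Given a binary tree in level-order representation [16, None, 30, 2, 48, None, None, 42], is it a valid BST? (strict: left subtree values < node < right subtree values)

Level-order array: [16, None, 30, 2, 48, None, None, 42]
Validate using subtree bounds (lo, hi): at each node, require lo < value < hi,
then recurse left with hi=value and right with lo=value.
Preorder trace (stopping at first violation):
  at node 16 with bounds (-inf, +inf): OK
  at node 30 with bounds (16, +inf): OK
  at node 2 with bounds (16, 30): VIOLATION
Node 2 violates its bound: not (16 < 2 < 30).
Result: Not a valid BST


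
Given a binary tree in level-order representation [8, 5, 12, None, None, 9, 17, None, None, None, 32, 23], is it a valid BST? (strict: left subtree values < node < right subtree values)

Level-order array: [8, 5, 12, None, None, 9, 17, None, None, None, 32, 23]
Validate using subtree bounds (lo, hi): at each node, require lo < value < hi,
then recurse left with hi=value and right with lo=value.
Preorder trace (stopping at first violation):
  at node 8 with bounds (-inf, +inf): OK
  at node 5 with bounds (-inf, 8): OK
  at node 12 with bounds (8, +inf): OK
  at node 9 with bounds (8, 12): OK
  at node 17 with bounds (12, +inf): OK
  at node 32 with bounds (17, +inf): OK
  at node 23 with bounds (17, 32): OK
No violation found at any node.
Result: Valid BST


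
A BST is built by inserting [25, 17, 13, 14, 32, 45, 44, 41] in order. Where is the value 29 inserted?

Starting tree (level order): [25, 17, 32, 13, None, None, 45, None, 14, 44, None, None, None, 41]
Insertion path: 25 -> 32
Result: insert 29 as left child of 32
Final tree (level order): [25, 17, 32, 13, None, 29, 45, None, 14, None, None, 44, None, None, None, 41]


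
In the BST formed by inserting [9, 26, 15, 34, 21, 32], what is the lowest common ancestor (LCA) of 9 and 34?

Tree insertion order: [9, 26, 15, 34, 21, 32]
Tree (level-order array): [9, None, 26, 15, 34, None, 21, 32]
In a BST, the LCA of p=9, q=34 is the first node v on the
root-to-leaf path with p <= v <= q (go left if both < v, right if both > v).
Walk from root:
  at 9: 9 <= 9 <= 34, this is the LCA
LCA = 9


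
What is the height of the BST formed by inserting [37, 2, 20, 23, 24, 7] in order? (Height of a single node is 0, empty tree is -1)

Insertion order: [37, 2, 20, 23, 24, 7]
Tree (level-order array): [37, 2, None, None, 20, 7, 23, None, None, None, 24]
Compute height bottom-up (empty subtree = -1):
  height(7) = 1 + max(-1, -1) = 0
  height(24) = 1 + max(-1, -1) = 0
  height(23) = 1 + max(-1, 0) = 1
  height(20) = 1 + max(0, 1) = 2
  height(2) = 1 + max(-1, 2) = 3
  height(37) = 1 + max(3, -1) = 4
Height = 4


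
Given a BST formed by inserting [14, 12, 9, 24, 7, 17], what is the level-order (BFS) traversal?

Tree insertion order: [14, 12, 9, 24, 7, 17]
Tree (level-order array): [14, 12, 24, 9, None, 17, None, 7]
BFS from the root, enqueuing left then right child of each popped node:
  queue [14] -> pop 14, enqueue [12, 24], visited so far: [14]
  queue [12, 24] -> pop 12, enqueue [9], visited so far: [14, 12]
  queue [24, 9] -> pop 24, enqueue [17], visited so far: [14, 12, 24]
  queue [9, 17] -> pop 9, enqueue [7], visited so far: [14, 12, 24, 9]
  queue [17, 7] -> pop 17, enqueue [none], visited so far: [14, 12, 24, 9, 17]
  queue [7] -> pop 7, enqueue [none], visited so far: [14, 12, 24, 9, 17, 7]
Result: [14, 12, 24, 9, 17, 7]


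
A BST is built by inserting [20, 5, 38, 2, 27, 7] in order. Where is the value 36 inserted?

Starting tree (level order): [20, 5, 38, 2, 7, 27]
Insertion path: 20 -> 38 -> 27
Result: insert 36 as right child of 27
Final tree (level order): [20, 5, 38, 2, 7, 27, None, None, None, None, None, None, 36]


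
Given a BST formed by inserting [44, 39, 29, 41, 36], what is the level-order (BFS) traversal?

Tree insertion order: [44, 39, 29, 41, 36]
Tree (level-order array): [44, 39, None, 29, 41, None, 36]
BFS from the root, enqueuing left then right child of each popped node:
  queue [44] -> pop 44, enqueue [39], visited so far: [44]
  queue [39] -> pop 39, enqueue [29, 41], visited so far: [44, 39]
  queue [29, 41] -> pop 29, enqueue [36], visited so far: [44, 39, 29]
  queue [41, 36] -> pop 41, enqueue [none], visited so far: [44, 39, 29, 41]
  queue [36] -> pop 36, enqueue [none], visited so far: [44, 39, 29, 41, 36]
Result: [44, 39, 29, 41, 36]
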